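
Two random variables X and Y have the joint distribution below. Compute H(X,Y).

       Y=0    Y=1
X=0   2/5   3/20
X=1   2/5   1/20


H(X,Y) = -Σ p(x,y) log₂ p(x,y)
  p(0,0)=2/5: -0.4000 × log₂(0.4000) = 0.5288
  p(0,1)=3/20: -0.1500 × log₂(0.1500) = 0.4105
  p(1,0)=2/5: -0.4000 × log₂(0.4000) = 0.5288
  p(1,1)=1/20: -0.0500 × log₂(0.0500) = 0.2161
H(X,Y) = 1.6842 bits


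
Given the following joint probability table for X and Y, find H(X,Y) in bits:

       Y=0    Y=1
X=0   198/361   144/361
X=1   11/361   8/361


H(X,Y) = -Σ p(x,y) log₂ p(x,y)
  p(0,0)=198/361: -0.5485 × log₂(0.5485) = 0.4753
  p(0,1)=144/361: -0.3989 × log₂(0.3989) = 0.5289
  p(1,0)=11/361: -0.0305 × log₂(0.0305) = 0.1535
  p(1,1)=8/361: -0.0222 × log₂(0.0222) = 0.1218
H(X,Y) = 1.2794 bits


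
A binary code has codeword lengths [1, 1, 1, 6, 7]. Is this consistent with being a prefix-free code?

Kraft inequality: Σ 2^(-l_i) ≤ 1 for prefix-free code
Calculating: 2^(-1) + 2^(-1) + 2^(-1) + 2^(-6) + 2^(-7)
= 0.5 + 0.5 + 0.5 + 0.015625 + 0.0078125
= 1.5234
Since 1.5234 > 1, prefix-free code does not exist


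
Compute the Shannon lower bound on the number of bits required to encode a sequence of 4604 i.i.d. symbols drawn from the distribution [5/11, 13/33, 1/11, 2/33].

Entropy H = 1.6061 bits/symbol
Minimum bits = H × n = 1.6061 × 4604
= 7394.45 bits


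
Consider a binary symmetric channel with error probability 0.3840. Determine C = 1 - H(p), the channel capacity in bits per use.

For BSC with error probability p:
C = 1 - H(p) where H(p) is binary entropy
H(0.3840) = -0.3840 × log₂(0.3840) - 0.6160 × log₂(0.6160)
H(p) = 0.9608
C = 1 - 0.9608 = 0.0392 bits/use


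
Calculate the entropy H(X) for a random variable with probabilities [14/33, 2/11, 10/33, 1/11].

H(X) = -Σ p(x) log₂ p(x)
  -14/33 × log₂(14/33) = 0.5248
  -2/11 × log₂(2/11) = 0.4472
  -10/33 × log₂(10/33) = 0.5220
  -1/11 × log₂(1/11) = 0.3145
H(X) = 1.8084 bits


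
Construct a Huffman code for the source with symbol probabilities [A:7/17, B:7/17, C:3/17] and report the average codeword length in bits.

Huffman tree construction:
Combine smallest probabilities repeatedly
Resulting codes:
  A: 11 (length 2)
  B: 0 (length 1)
  C: 10 (length 2)
Average length = Σ p(s) × length(s) = 1.5882 bits


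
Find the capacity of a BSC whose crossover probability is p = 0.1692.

For BSC with error probability p:
C = 1 - H(p) where H(p) is binary entropy
H(0.1692) = -0.1692 × log₂(0.1692) - 0.8308 × log₂(0.8308)
H(p) = 0.6559
C = 1 - 0.6559 = 0.3441 bits/use


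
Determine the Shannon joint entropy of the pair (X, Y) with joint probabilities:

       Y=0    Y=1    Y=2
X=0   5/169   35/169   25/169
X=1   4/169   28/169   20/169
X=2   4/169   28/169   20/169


H(X,Y) = -Σ p(x,y) log₂ p(x,y)
  p(0,0)=5/169: -0.0296 × log₂(0.0296) = 0.1503
  p(0,1)=35/169: -0.2071 × log₂(0.2071) = 0.4704
  p(0,2)=25/169: -0.1479 × log₂(0.1479) = 0.4078
  p(1,0)=4/169: -0.0237 × log₂(0.0237) = 0.1278
  p(1,1)=28/169: -0.1657 × log₂(0.1657) = 0.4297
  p(1,2)=20/169: -0.1183 × log₂(0.1183) = 0.3644
  p(2,0)=4/169: -0.0237 × log₂(0.0237) = 0.1278
  p(2,1)=28/169: -0.1657 × log₂(0.1657) = 0.4297
  p(2,2)=20/169: -0.1183 × log₂(0.1183) = 0.3644
H(X,Y) = 2.8724 bits


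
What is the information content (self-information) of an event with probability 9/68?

Information content I(x) = -log₂(p(x))
I = -log₂(9/68) = -log₂(0.1324)
I = 2.9175 bits


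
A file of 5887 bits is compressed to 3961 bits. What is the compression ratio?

Compression ratio = Original / Compressed
= 5887 / 3961 = 1.49:1


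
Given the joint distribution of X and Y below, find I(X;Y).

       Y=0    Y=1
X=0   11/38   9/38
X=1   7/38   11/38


H(X) = 0.9980, H(Y) = 0.9980, H(X,Y) = 1.9772
I(X;Y) = H(X) + H(Y) - H(X,Y) = 0.0188 bits


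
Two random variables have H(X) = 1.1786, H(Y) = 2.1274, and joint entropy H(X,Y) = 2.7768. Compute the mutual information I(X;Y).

I(X;Y) = H(X) + H(Y) - H(X,Y)
I(X;Y) = 1.1786 + 2.1274 - 2.7768 = 0.5292 bits


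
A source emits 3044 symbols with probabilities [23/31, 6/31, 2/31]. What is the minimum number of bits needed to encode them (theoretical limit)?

Entropy H = 1.0332 bits/symbol
Minimum bits = H × n = 1.0332 × 3044
= 3144.98 bits


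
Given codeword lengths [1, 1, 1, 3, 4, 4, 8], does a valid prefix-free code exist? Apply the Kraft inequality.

Kraft inequality: Σ 2^(-l_i) ≤ 1 for prefix-free code
Calculating: 2^(-1) + 2^(-1) + 2^(-1) + 2^(-3) + 2^(-4) + 2^(-4) + 2^(-8)
= 0.5 + 0.5 + 0.5 + 0.125 + 0.0625 + 0.0625 + 0.00390625
= 1.7539
Since 1.7539 > 1, prefix-free code does not exist


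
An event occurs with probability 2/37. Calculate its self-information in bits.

Information content I(x) = -log₂(p(x))
I = -log₂(2/37) = -log₂(0.0541)
I = 4.2095 bits


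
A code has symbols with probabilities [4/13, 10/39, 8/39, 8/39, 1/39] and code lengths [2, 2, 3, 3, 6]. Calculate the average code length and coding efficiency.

Average length L = Σ p_i × l_i = 2.5128 bits
Entropy H = 2.0998 bits
Efficiency η = H/L × 100% = 83.56%


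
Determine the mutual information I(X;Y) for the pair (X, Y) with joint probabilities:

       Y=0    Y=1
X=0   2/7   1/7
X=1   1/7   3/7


H(X) = 0.9852, H(Y) = 0.9852, H(X,Y) = 1.8424
I(X;Y) = H(X) + H(Y) - H(X,Y) = 0.1281 bits


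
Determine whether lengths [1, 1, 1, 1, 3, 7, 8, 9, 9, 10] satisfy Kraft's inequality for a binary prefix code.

Kraft inequality: Σ 2^(-l_i) ≤ 1 for prefix-free code
Calculating: 2^(-1) + 2^(-1) + 2^(-1) + 2^(-1) + 2^(-3) + 2^(-7) + 2^(-8) + 2^(-9) + 2^(-9) + 2^(-10)
= 0.5 + 0.5 + 0.5 + 0.5 + 0.125 + 0.0078125 + 0.00390625 + 0.001953125 + 0.001953125 + 0.0009765625
= 2.1416
Since 2.1416 > 1, prefix-free code does not exist


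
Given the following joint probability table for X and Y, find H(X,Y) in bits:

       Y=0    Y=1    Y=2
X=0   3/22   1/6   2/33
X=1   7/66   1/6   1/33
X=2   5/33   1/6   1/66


H(X,Y) = -Σ p(x,y) log₂ p(x,y)
  p(0,0)=3/22: -0.1364 × log₂(0.1364) = 0.3920
  p(0,1)=1/6: -0.1667 × log₂(0.1667) = 0.4308
  p(0,2)=2/33: -0.0606 × log₂(0.0606) = 0.2451
  p(1,0)=7/66: -0.1061 × log₂(0.1061) = 0.3433
  p(1,1)=1/6: -0.1667 × log₂(0.1667) = 0.4308
  p(1,2)=1/33: -0.0303 × log₂(0.0303) = 0.1529
  p(2,0)=5/33: -0.1515 × log₂(0.1515) = 0.4125
  p(2,1)=1/6: -0.1667 × log₂(0.1667) = 0.4308
  p(2,2)=1/66: -0.0152 × log₂(0.0152) = 0.0916
H(X,Y) = 2.9298 bits


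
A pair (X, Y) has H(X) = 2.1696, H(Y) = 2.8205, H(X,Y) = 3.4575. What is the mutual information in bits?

I(X;Y) = H(X) + H(Y) - H(X,Y)
I(X;Y) = 2.1696 + 2.8205 - 3.4575 = 1.5326 bits


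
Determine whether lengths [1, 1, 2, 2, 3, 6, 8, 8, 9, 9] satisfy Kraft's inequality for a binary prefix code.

Kraft inequality: Σ 2^(-l_i) ≤ 1 for prefix-free code
Calculating: 2^(-1) + 2^(-1) + 2^(-2) + 2^(-2) + 2^(-3) + 2^(-6) + 2^(-8) + 2^(-8) + 2^(-9) + 2^(-9)
= 0.5 + 0.5 + 0.25 + 0.25 + 0.125 + 0.015625 + 0.00390625 + 0.00390625 + 0.001953125 + 0.001953125
= 1.6523
Since 1.6523 > 1, prefix-free code does not exist


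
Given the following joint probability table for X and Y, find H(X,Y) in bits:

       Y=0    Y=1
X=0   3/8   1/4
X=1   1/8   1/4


H(X,Y) = -Σ p(x,y) log₂ p(x,y)
  p(0,0)=3/8: -0.3750 × log₂(0.3750) = 0.5306
  p(0,1)=1/4: -0.2500 × log₂(0.2500) = 0.5000
  p(1,0)=1/8: -0.1250 × log₂(0.1250) = 0.3750
  p(1,1)=1/4: -0.2500 × log₂(0.2500) = 0.5000
H(X,Y) = 1.9056 bits


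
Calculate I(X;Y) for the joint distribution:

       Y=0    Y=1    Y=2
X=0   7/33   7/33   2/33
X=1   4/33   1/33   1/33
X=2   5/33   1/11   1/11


H(X) = 1.4819, H(Y) = 1.4819, H(X,Y) = 2.9104
I(X;Y) = H(X) + H(Y) - H(X,Y) = 0.0533 bits


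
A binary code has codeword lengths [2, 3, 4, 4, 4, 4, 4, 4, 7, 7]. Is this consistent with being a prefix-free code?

Kraft inequality: Σ 2^(-l_i) ≤ 1 for prefix-free code
Calculating: 2^(-2) + 2^(-3) + 2^(-4) + 2^(-4) + 2^(-4) + 2^(-4) + 2^(-4) + 2^(-4) + 2^(-7) + 2^(-7)
= 0.25 + 0.125 + 0.0625 + 0.0625 + 0.0625 + 0.0625 + 0.0625 + 0.0625 + 0.0078125 + 0.0078125
= 0.7656
Since 0.7656 ≤ 1, prefix-free code exists


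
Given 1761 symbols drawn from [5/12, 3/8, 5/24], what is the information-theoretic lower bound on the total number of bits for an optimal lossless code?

Entropy H = 1.5284 bits/symbol
Minimum bits = H × n = 1.5284 × 1761
= 2691.46 bits


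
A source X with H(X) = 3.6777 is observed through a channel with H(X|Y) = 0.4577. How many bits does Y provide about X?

I(X;Y) = H(X) - H(X|Y)
I(X;Y) = 3.6777 - 0.4577 = 3.22 bits


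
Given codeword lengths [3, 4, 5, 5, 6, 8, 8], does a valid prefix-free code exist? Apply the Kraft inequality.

Kraft inequality: Σ 2^(-l_i) ≤ 1 for prefix-free code
Calculating: 2^(-3) + 2^(-4) + 2^(-5) + 2^(-5) + 2^(-6) + 2^(-8) + 2^(-8)
= 0.125 + 0.0625 + 0.03125 + 0.03125 + 0.015625 + 0.00390625 + 0.00390625
= 0.2734
Since 0.2734 ≤ 1, prefix-free code exists


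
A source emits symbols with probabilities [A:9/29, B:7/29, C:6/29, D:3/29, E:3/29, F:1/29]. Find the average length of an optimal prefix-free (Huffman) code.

Huffman tree construction:
Combine smallest probabilities repeatedly
Resulting codes:
  A: 11 (length 2)
  B: 01 (length 2)
  C: 00 (length 2)
  D: 1011 (length 4)
  E: 100 (length 3)
  F: 1010 (length 4)
Average length = Σ p(s) × length(s) = 2.3793 bits


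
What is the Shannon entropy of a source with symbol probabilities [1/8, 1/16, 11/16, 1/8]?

H(X) = -Σ p(x) log₂ p(x)
  -1/8 × log₂(1/8) = 0.3750
  -1/16 × log₂(1/16) = 0.2500
  -11/16 × log₂(11/16) = 0.3716
  -1/8 × log₂(1/8) = 0.3750
H(X) = 1.3716 bits


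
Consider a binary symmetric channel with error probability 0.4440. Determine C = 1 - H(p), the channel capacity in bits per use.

For BSC with error probability p:
C = 1 - H(p) where H(p) is binary entropy
H(0.4440) = -0.4440 × log₂(0.4440) - 0.5560 × log₂(0.5560)
H(p) = 0.9909
C = 1 - 0.9909 = 0.0091 bits/use


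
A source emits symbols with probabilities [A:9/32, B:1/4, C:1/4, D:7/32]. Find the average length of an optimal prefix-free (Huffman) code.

Huffman tree construction:
Combine smallest probabilities repeatedly
Resulting codes:
  A: 11 (length 2)
  B: 01 (length 2)
  C: 10 (length 2)
  D: 00 (length 2)
Average length = Σ p(s) × length(s) = 2.0000 bits


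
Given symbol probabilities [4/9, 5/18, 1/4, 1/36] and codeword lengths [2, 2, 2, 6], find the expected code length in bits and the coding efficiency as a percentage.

Average length L = Σ p_i × l_i = 2.1111 bits
Entropy H = 1.6769 bits
Efficiency η = H/L × 100% = 79.43%


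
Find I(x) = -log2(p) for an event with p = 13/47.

Information content I(x) = -log₂(p(x))
I = -log₂(13/47) = -log₂(0.2766)
I = 1.8541 bits


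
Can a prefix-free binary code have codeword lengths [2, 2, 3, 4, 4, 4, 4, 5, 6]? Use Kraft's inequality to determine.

Kraft inequality: Σ 2^(-l_i) ≤ 1 for prefix-free code
Calculating: 2^(-2) + 2^(-2) + 2^(-3) + 2^(-4) + 2^(-4) + 2^(-4) + 2^(-4) + 2^(-5) + 2^(-6)
= 0.25 + 0.25 + 0.125 + 0.0625 + 0.0625 + 0.0625 + 0.0625 + 0.03125 + 0.015625
= 0.9219
Since 0.9219 ≤ 1, prefix-free code exists


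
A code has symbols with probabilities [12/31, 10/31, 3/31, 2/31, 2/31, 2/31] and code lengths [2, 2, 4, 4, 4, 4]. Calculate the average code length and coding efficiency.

Average length L = Σ p_i × l_i = 2.5806 bits
Entropy H = 2.1479 bits
Efficiency η = H/L × 100% = 83.23%


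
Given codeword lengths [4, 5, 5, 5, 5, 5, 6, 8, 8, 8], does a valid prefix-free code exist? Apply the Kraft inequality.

Kraft inequality: Σ 2^(-l_i) ≤ 1 for prefix-free code
Calculating: 2^(-4) + 2^(-5) + 2^(-5) + 2^(-5) + 2^(-5) + 2^(-5) + 2^(-6) + 2^(-8) + 2^(-8) + 2^(-8)
= 0.0625 + 0.03125 + 0.03125 + 0.03125 + 0.03125 + 0.03125 + 0.015625 + 0.00390625 + 0.00390625 + 0.00390625
= 0.2461
Since 0.2461 ≤ 1, prefix-free code exists


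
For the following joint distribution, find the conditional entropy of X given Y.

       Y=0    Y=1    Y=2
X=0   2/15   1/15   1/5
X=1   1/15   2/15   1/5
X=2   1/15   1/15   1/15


H(X|Y) = Σ_y p(y) H(X|Y=y)
  p(Y=0) = 4/15, H(X|Y=0) = 1.5000
  p(Y=1) = 4/15, H(X|Y=1) = 1.5000
  p(Y=2) = 7/15, H(X|Y=2) = 1.4488
H(X|Y) = 0.2667×1.5000 + 0.2667×1.5000 + 0.4667×1.4488 = 1.4761 bits


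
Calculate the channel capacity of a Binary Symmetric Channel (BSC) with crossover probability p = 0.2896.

For BSC with error probability p:
C = 1 - H(p) where H(p) is binary entropy
H(0.2896) = -0.2896 × log₂(0.2896) - 0.7104 × log₂(0.7104)
H(p) = 0.8682
C = 1 - 0.8682 = 0.1318 bits/use


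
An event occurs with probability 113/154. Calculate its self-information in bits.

Information content I(x) = -log₂(p(x))
I = -log₂(113/154) = -log₂(0.7338)
I = 0.4466 bits


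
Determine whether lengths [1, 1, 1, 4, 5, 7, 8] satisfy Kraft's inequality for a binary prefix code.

Kraft inequality: Σ 2^(-l_i) ≤ 1 for prefix-free code
Calculating: 2^(-1) + 2^(-1) + 2^(-1) + 2^(-4) + 2^(-5) + 2^(-7) + 2^(-8)
= 0.5 + 0.5 + 0.5 + 0.0625 + 0.03125 + 0.0078125 + 0.00390625
= 1.6055
Since 1.6055 > 1, prefix-free code does not exist


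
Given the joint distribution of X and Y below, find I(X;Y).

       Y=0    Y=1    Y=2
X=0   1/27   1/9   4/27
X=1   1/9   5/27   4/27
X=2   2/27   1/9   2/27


H(X) = 1.5448, H(Y) = 1.5407, H(X,Y) = 3.0558
I(X;Y) = H(X) + H(Y) - H(X,Y) = 0.0297 bits


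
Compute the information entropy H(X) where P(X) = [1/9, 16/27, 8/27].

H(X) = -Σ p(x) log₂ p(x)
  -1/9 × log₂(1/9) = 0.3522
  -16/27 × log₂(16/27) = 0.4473
  -8/27 × log₂(8/27) = 0.5200
H(X) = 1.3195 bits


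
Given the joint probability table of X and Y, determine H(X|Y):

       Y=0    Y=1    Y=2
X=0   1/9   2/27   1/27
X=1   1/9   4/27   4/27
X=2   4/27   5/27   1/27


H(X|Y) = Σ_y p(y) H(X|Y=y)
  p(Y=0) = 10/27, H(X|Y=0) = 1.5710
  p(Y=1) = 11/27, H(X|Y=1) = 1.4949
  p(Y=2) = 2/9, H(X|Y=2) = 1.2516
H(X|Y) = 0.3704×1.5710 + 0.4074×1.4949 + 0.2222×1.2516 = 1.4690 bits


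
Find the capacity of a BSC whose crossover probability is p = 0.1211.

For BSC with error probability p:
C = 1 - H(p) where H(p) is binary entropy
H(0.1211) = -0.1211 × log₂(0.1211) - 0.8789 × log₂(0.8789)
H(p) = 0.5325
C = 1 - 0.5325 = 0.4675 bits/use


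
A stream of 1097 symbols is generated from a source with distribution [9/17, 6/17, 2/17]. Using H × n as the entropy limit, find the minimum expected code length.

Entropy H = 1.3793 bits/symbol
Minimum bits = H × n = 1.3793 × 1097
= 1513.07 bits


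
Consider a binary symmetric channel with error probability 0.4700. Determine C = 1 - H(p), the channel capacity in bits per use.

For BSC with error probability p:
C = 1 - H(p) where H(p) is binary entropy
H(0.4700) = -0.4700 × log₂(0.4700) - 0.5300 × log₂(0.5300)
H(p) = 0.9974
C = 1 - 0.9974 = 0.0026 bits/use


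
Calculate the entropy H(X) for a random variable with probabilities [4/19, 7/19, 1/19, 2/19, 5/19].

H(X) = -Σ p(x) log₂ p(x)
  -4/19 × log₂(4/19) = 0.4732
  -7/19 × log₂(7/19) = 0.5307
  -1/19 × log₂(1/19) = 0.2236
  -2/19 × log₂(2/19) = 0.3419
  -5/19 × log₂(5/19) = 0.5068
H(X) = 2.0763 bits


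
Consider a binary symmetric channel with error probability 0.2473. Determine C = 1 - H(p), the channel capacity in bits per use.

For BSC with error probability p:
C = 1 - H(p) where H(p) is binary entropy
H(0.2473) = -0.2473 × log₂(0.2473) - 0.7527 × log₂(0.7527)
H(p) = 0.8070
C = 1 - 0.8070 = 0.1930 bits/use


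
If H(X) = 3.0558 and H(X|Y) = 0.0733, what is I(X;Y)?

I(X;Y) = H(X) - H(X|Y)
I(X;Y) = 3.0558 - 0.0733 = 2.9825 bits


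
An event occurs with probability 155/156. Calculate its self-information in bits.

Information content I(x) = -log₂(p(x))
I = -log₂(155/156) = -log₂(0.9936)
I = 0.0093 bits


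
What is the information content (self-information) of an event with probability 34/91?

Information content I(x) = -log₂(p(x))
I = -log₂(34/91) = -log₂(0.3736)
I = 1.4203 bits


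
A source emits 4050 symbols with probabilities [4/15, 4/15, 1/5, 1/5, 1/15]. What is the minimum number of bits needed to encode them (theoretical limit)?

Entropy H = 2.2062 bits/symbol
Minimum bits = H × n = 2.2062 × 4050
= 8935.27 bits


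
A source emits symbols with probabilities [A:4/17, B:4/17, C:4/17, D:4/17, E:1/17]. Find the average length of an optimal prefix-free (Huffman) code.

Huffman tree construction:
Combine smallest probabilities repeatedly
Resulting codes:
  A: 111 (length 3)
  B: 00 (length 2)
  C: 01 (length 2)
  D: 10 (length 2)
  E: 110 (length 3)
Average length = Σ p(s) × length(s) = 2.2941 bits


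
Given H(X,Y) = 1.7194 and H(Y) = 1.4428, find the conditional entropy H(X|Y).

Chain rule: H(X,Y) = H(X|Y) + H(Y)
H(X|Y) = H(X,Y) - H(Y) = 1.7194 - 1.4428 = 0.2766 bits


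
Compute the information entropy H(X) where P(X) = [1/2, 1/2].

H(X) = -Σ p(x) log₂ p(x)
  -1/2 × log₂(1/2) = 0.5000
  -1/2 × log₂(1/2) = 0.5000
H(X) = 1.0000 bits


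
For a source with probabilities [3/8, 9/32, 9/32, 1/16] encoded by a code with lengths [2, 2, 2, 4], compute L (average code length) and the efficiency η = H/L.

Average length L = Σ p_i × l_i = 2.1250 bits
Entropy H = 1.8101 bits
Efficiency η = H/L × 100% = 85.18%


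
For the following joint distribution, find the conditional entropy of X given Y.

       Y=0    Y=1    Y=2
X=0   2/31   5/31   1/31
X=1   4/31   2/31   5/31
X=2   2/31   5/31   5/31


H(X|Y) = Σ_y p(y) H(X|Y=y)
  p(Y=0) = 8/31, H(X|Y=0) = 1.5000
  p(Y=1) = 12/31, H(X|Y=1) = 1.4834
  p(Y=2) = 11/31, H(X|Y=2) = 1.3486
H(X|Y) = 0.2581×1.5000 + 0.3871×1.4834 + 0.3548×1.3486 = 1.4398 bits


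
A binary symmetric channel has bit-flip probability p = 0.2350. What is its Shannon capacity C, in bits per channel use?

For BSC with error probability p:
C = 1 - H(p) where H(p) is binary entropy
H(0.2350) = -0.2350 × log₂(0.2350) - 0.7650 × log₂(0.7650)
H(p) = 0.7866
C = 1 - 0.7866 = 0.2134 bits/use


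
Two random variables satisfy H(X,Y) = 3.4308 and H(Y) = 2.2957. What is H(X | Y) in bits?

Chain rule: H(X,Y) = H(X|Y) + H(Y)
H(X|Y) = H(X,Y) - H(Y) = 3.4308 - 2.2957 = 1.1351 bits


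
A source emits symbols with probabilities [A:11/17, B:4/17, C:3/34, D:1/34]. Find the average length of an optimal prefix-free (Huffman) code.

Huffman tree construction:
Combine smallest probabilities repeatedly
Resulting codes:
  A: 1 (length 1)
  B: 01 (length 2)
  C: 001 (length 3)
  D: 000 (length 3)
Average length = Σ p(s) × length(s) = 1.4706 bits


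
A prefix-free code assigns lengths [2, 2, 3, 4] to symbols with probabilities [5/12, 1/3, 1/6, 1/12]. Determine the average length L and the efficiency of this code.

Average length L = Σ p_i × l_i = 2.3333 bits
Entropy H = 1.7842 bits
Efficiency η = H/L × 100% = 76.46%


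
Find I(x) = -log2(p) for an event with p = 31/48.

Information content I(x) = -log₂(p(x))
I = -log₂(31/48) = -log₂(0.6458)
I = 0.6308 bits


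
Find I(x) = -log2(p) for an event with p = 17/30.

Information content I(x) = -log₂(p(x))
I = -log₂(17/30) = -log₂(0.5667)
I = 0.8194 bits


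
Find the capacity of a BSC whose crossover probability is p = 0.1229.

For BSC with error probability p:
C = 1 - H(p) where H(p) is binary entropy
H(0.1229) = -0.1229 × log₂(0.1229) - 0.8771 × log₂(0.8771)
H(p) = 0.5376
C = 1 - 0.5376 = 0.4624 bits/use


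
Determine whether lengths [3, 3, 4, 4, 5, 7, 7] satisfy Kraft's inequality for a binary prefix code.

Kraft inequality: Σ 2^(-l_i) ≤ 1 for prefix-free code
Calculating: 2^(-3) + 2^(-3) + 2^(-4) + 2^(-4) + 2^(-5) + 2^(-7) + 2^(-7)
= 0.125 + 0.125 + 0.0625 + 0.0625 + 0.03125 + 0.0078125 + 0.0078125
= 0.4219
Since 0.4219 ≤ 1, prefix-free code exists


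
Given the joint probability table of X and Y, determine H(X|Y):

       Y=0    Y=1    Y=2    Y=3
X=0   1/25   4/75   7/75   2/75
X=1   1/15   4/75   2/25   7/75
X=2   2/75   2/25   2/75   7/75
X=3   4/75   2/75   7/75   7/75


H(X|Y) = Σ_y p(y) H(X|Y=y)
  p(Y=0) = 14/75, H(X|Y=0) = 1.9242
  p(Y=1) = 16/75, H(X|Y=1) = 1.9056
  p(Y=2) = 22/75, H(X|Y=2) = 1.8770
  p(Y=3) = 23/75, H(X|Y=3) = 1.8734
H(X|Y) = 0.1867×1.9242 + 0.2133×1.9056 + 0.2933×1.8770 + 0.3067×1.8734 = 1.8908 bits


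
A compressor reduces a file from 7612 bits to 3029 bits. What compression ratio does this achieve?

Compression ratio = Original / Compressed
= 7612 / 3029 = 2.51:1


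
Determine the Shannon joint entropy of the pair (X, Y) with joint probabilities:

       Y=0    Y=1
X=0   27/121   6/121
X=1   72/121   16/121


H(X,Y) = -Σ p(x,y) log₂ p(x,y)
  p(0,0)=27/121: -0.2231 × log₂(0.2231) = 0.4829
  p(0,1)=6/121: -0.0496 × log₂(0.0496) = 0.2149
  p(1,0)=72/121: -0.5950 × log₂(0.5950) = 0.4456
  p(1,1)=16/121: -0.1322 × log₂(0.1322) = 0.3860
H(X,Y) = 1.5294 bits


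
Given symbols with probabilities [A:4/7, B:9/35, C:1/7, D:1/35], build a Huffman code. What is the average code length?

Huffman tree construction:
Combine smallest probabilities repeatedly
Resulting codes:
  A: 1 (length 1)
  B: 01 (length 2)
  C: 001 (length 3)
  D: 000 (length 3)
Average length = Σ p(s) × length(s) = 1.6000 bits


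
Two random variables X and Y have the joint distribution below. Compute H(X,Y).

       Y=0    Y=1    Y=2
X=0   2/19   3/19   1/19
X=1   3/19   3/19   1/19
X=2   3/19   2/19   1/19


H(X,Y) = -Σ p(x,y) log₂ p(x,y)
  p(0,0)=2/19: -0.1053 × log₂(0.1053) = 0.3419
  p(0,1)=3/19: -0.1579 × log₂(0.1579) = 0.4205
  p(0,2)=1/19: -0.0526 × log₂(0.0526) = 0.2236
  p(1,0)=3/19: -0.1579 × log₂(0.1579) = 0.4205
  p(1,1)=3/19: -0.1579 × log₂(0.1579) = 0.4205
  p(1,2)=1/19: -0.0526 × log₂(0.0526) = 0.2236
  p(2,0)=3/19: -0.1579 × log₂(0.1579) = 0.4205
  p(2,1)=2/19: -0.1053 × log₂(0.1053) = 0.3419
  p(2,2)=1/19: -0.0526 × log₂(0.0526) = 0.2236
H(X,Y) = 3.0364 bits


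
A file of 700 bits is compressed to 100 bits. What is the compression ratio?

Compression ratio = Original / Compressed
= 700 / 100 = 7.00:1


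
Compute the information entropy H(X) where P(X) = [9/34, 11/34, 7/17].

H(X) = -Σ p(x) log₂ p(x)
  -9/34 × log₂(9/34) = 0.5076
  -11/34 × log₂(11/34) = 0.5267
  -7/17 × log₂(7/17) = 0.5271
H(X) = 1.5614 bits


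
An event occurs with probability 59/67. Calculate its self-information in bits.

Information content I(x) = -log₂(p(x))
I = -log₂(59/67) = -log₂(0.8806)
I = 0.1834 bits


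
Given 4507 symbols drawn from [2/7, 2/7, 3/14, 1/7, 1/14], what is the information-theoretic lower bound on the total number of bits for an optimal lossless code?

Entropy H = 2.1820 bits/symbol
Minimum bits = H × n = 2.1820 × 4507
= 9834.30 bits


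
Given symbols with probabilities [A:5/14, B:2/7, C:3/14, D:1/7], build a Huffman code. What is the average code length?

Huffman tree construction:
Combine smallest probabilities repeatedly
Resulting codes:
  A: 11 (length 2)
  B: 10 (length 2)
  C: 01 (length 2)
  D: 00 (length 2)
Average length = Σ p(s) × length(s) = 2.0000 bits


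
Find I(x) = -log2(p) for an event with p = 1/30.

Information content I(x) = -log₂(p(x))
I = -log₂(1/30) = -log₂(0.0333)
I = 4.9069 bits


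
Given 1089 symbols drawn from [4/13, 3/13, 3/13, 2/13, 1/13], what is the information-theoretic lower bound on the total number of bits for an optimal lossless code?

Entropy H = 2.1997 bits/symbol
Minimum bits = H × n = 2.1997 × 1089
= 2395.46 bits


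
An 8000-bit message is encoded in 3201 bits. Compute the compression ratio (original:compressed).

Compression ratio = Original / Compressed
= 8000 / 3201 = 2.50:1


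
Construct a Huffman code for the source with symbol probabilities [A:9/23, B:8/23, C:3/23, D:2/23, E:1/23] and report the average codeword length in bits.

Huffman tree construction:
Combine smallest probabilities repeatedly
Resulting codes:
  A: 0 (length 1)
  B: 11 (length 2)
  C: 100 (length 3)
  D: 1011 (length 4)
  E: 1010 (length 4)
Average length = Σ p(s) × length(s) = 2.0000 bits


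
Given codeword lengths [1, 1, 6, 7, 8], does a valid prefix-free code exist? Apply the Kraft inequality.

Kraft inequality: Σ 2^(-l_i) ≤ 1 for prefix-free code
Calculating: 2^(-1) + 2^(-1) + 2^(-6) + 2^(-7) + 2^(-8)
= 0.5 + 0.5 + 0.015625 + 0.0078125 + 0.00390625
= 1.0273
Since 1.0273 > 1, prefix-free code does not exist


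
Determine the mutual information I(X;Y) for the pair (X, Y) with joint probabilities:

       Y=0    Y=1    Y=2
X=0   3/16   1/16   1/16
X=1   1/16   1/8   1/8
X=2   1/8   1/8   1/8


H(X) = 1.5794, H(Y) = 1.5794, H(X,Y) = 3.0778
I(X;Y) = H(X) + H(Y) - H(X,Y) = 0.0810 bits


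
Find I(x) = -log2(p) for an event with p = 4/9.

Information content I(x) = -log₂(p(x))
I = -log₂(4/9) = -log₂(0.4444)
I = 1.1699 bits


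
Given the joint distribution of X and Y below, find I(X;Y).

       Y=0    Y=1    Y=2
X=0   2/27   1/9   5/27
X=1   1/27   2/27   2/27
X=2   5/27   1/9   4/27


H(X) = 1.5012, H(Y) = 1.5677, H(X,Y) = 3.0242
I(X;Y) = H(X) + H(Y) - H(X,Y) = 0.0448 bits


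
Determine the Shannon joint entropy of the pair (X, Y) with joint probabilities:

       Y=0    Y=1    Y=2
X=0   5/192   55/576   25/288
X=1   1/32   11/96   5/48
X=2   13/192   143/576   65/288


H(X,Y) = -Σ p(x,y) log₂ p(x,y)
  p(0,0)=5/192: -0.0260 × log₂(0.0260) = 0.1371
  p(0,1)=55/576: -0.0955 × log₂(0.0955) = 0.3236
  p(0,2)=25/288: -0.0868 × log₂(0.0868) = 0.3061
  p(1,0)=1/32: -0.0312 × log₂(0.0312) = 0.1562
  p(1,1)=11/96: -0.1146 × log₂(0.1146) = 0.3581
  p(1,2)=5/48: -0.1042 × log₂(0.1042) = 0.3399
  p(2,0)=13/192: -0.0677 × log₂(0.0677) = 0.2630
  p(2,1)=143/576: -0.2483 × log₂(0.2483) = 0.4990
  p(2,2)=65/288: -0.2257 × log₂(0.2257) = 0.4847
H(X,Y) = 2.8677 bits


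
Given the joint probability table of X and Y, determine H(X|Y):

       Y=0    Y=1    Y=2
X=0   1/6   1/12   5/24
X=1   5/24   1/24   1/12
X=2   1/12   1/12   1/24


H(X|Y) = Σ_y p(y) H(X|Y=y)
  p(Y=0) = 11/24, H(X|Y=0) = 1.4949
  p(Y=1) = 5/24, H(X|Y=1) = 1.5219
  p(Y=2) = 1/3, H(X|Y=2) = 1.2988
H(X|Y) = 0.4583×1.4949 + 0.2083×1.5219 + 0.3333×1.2988 = 1.4352 bits


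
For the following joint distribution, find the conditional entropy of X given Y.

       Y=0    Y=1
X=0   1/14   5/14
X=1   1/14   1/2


H(X|Y) = Σ_y p(y) H(X|Y=y)
  p(Y=0) = 1/7, H(X|Y=0) = 1.0000
  p(Y=1) = 6/7, H(X|Y=1) = 0.9799
H(X|Y) = 0.1429×1.0000 + 0.8571×0.9799 = 0.9827 bits


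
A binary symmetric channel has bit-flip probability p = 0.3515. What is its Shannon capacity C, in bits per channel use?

For BSC with error probability p:
C = 1 - H(p) where H(p) is binary entropy
H(0.3515) = -0.3515 × log₂(0.3515) - 0.6485 × log₂(0.6485)
H(p) = 0.9354
C = 1 - 0.9354 = 0.0646 bits/use


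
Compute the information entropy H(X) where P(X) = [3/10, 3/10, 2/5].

H(X) = -Σ p(x) log₂ p(x)
  -3/10 × log₂(3/10) = 0.5211
  -3/10 × log₂(3/10) = 0.5211
  -2/5 × log₂(2/5) = 0.5288
H(X) = 1.5710 bits


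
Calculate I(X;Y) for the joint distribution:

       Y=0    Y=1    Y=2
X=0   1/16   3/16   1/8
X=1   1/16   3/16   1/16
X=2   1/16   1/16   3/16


H(X) = 1.5794, H(Y) = 1.5052, H(X,Y) = 2.9835
I(X;Y) = H(X) + H(Y) - H(X,Y) = 0.1012 bits


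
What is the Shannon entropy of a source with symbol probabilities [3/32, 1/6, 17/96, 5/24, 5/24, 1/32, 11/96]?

H(X) = -Σ p(x) log₂ p(x)
  -3/32 × log₂(3/32) = 0.3202
  -1/6 × log₂(1/6) = 0.4308
  -17/96 × log₂(17/96) = 0.4423
  -5/24 × log₂(5/24) = 0.4715
  -5/24 × log₂(5/24) = 0.4715
  -1/32 × log₂(1/32) = 0.1562
  -11/96 × log₂(11/96) = 0.3581
H(X) = 2.6506 bits


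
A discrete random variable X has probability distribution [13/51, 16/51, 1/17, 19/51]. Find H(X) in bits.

H(X) = -Σ p(x) log₂ p(x)
  -13/51 × log₂(13/51) = 0.5027
  -16/51 × log₂(16/51) = 0.5247
  -1/17 × log₂(1/17) = 0.2404
  -19/51 × log₂(19/51) = 0.5307
H(X) = 1.7985 bits


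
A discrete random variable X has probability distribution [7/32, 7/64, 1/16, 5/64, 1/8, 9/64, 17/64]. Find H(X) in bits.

H(X) = -Σ p(x) log₂ p(x)
  -7/32 × log₂(7/32) = 0.4796
  -7/64 × log₂(7/64) = 0.3492
  -1/16 × log₂(1/16) = 0.2500
  -5/64 × log₂(5/64) = 0.2873
  -1/8 × log₂(1/8) = 0.3750
  -9/64 × log₂(9/64) = 0.3980
  -17/64 × log₂(17/64) = 0.5080
H(X) = 2.6472 bits


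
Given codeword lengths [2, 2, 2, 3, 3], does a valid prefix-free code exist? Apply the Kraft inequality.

Kraft inequality: Σ 2^(-l_i) ≤ 1 for prefix-free code
Calculating: 2^(-2) + 2^(-2) + 2^(-2) + 2^(-3) + 2^(-3)
= 0.25 + 0.25 + 0.25 + 0.125 + 0.125
= 1.0000
Since 1.0000 ≤ 1, prefix-free code exists


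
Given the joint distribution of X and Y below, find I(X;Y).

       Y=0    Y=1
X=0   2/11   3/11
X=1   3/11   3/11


H(X) = 0.9940, H(Y) = 0.9940, H(X,Y) = 1.9808
I(X;Y) = H(X) + H(Y) - H(X,Y) = 0.0072 bits


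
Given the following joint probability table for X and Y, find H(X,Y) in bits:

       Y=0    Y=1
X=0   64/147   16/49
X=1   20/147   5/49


H(X,Y) = -Σ p(x,y) log₂ p(x,y)
  p(0,0)=64/147: -0.4354 × log₂(0.4354) = 0.5223
  p(0,1)=16/49: -0.3265 × log₂(0.3265) = 0.5273
  p(1,0)=20/147: -0.1361 × log₂(0.1361) = 0.3915
  p(1,1)=5/49: -0.1020 × log₂(0.1020) = 0.3360
H(X,Y) = 1.7771 bits


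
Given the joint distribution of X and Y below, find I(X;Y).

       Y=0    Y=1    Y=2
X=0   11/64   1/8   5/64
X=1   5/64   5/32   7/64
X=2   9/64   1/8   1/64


H(X) = 1.5749, H(Y) = 1.5248, H(X,Y) = 3.0207
I(X;Y) = H(X) + H(Y) - H(X,Y) = 0.0790 bits


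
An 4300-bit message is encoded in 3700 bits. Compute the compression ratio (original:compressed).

Compression ratio = Original / Compressed
= 4300 / 3700 = 1.16:1


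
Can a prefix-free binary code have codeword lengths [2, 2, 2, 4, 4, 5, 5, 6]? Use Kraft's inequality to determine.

Kraft inequality: Σ 2^(-l_i) ≤ 1 for prefix-free code
Calculating: 2^(-2) + 2^(-2) + 2^(-2) + 2^(-4) + 2^(-4) + 2^(-5) + 2^(-5) + 2^(-6)
= 0.25 + 0.25 + 0.25 + 0.0625 + 0.0625 + 0.03125 + 0.03125 + 0.015625
= 0.9531
Since 0.9531 ≤ 1, prefix-free code exists


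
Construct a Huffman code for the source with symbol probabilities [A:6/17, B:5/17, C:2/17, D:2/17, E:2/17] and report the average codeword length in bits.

Huffman tree construction:
Combine smallest probabilities repeatedly
Resulting codes:
  A: 11 (length 2)
  B: 10 (length 2)
  C: 010 (length 3)
  D: 011 (length 3)
  E: 00 (length 2)
Average length = Σ p(s) × length(s) = 2.2353 bits


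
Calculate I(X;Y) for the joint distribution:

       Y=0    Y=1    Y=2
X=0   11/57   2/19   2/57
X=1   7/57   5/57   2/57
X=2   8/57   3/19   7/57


H(X) = 1.5513, H(Y) = 1.5048, H(X,Y) = 3.0082
I(X;Y) = H(X) + H(Y) - H(X,Y) = 0.0478 bits


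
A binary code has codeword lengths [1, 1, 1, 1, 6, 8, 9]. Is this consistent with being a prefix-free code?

Kraft inequality: Σ 2^(-l_i) ≤ 1 for prefix-free code
Calculating: 2^(-1) + 2^(-1) + 2^(-1) + 2^(-1) + 2^(-6) + 2^(-8) + 2^(-9)
= 0.5 + 0.5 + 0.5 + 0.5 + 0.015625 + 0.00390625 + 0.001953125
= 2.0215
Since 2.0215 > 1, prefix-free code does not exist


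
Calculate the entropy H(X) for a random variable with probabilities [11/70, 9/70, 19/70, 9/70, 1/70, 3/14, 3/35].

H(X) = -Σ p(x) log₂ p(x)
  -11/70 × log₂(11/70) = 0.4195
  -9/70 × log₂(9/70) = 0.3805
  -19/70 × log₂(19/70) = 0.5107
  -9/70 × log₂(9/70) = 0.3805
  -1/70 × log₂(1/70) = 0.0876
  -3/14 × log₂(3/14) = 0.4762
  -3/35 × log₂(3/35) = 0.3038
H(X) = 2.5588 bits


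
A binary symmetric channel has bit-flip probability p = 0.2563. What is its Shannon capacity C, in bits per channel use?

For BSC with error probability p:
C = 1 - H(p) where H(p) is binary entropy
H(0.2563) = -0.2563 × log₂(0.2563) - 0.7437 × log₂(0.7437)
H(p) = 0.8211
C = 1 - 0.8211 = 0.1789 bits/use


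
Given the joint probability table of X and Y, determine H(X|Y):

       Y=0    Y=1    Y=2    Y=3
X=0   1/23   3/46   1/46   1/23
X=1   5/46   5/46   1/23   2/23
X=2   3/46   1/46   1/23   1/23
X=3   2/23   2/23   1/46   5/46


H(X|Y) = Σ_y p(y) H(X|Y=y)
  p(Y=0) = 7/23, H(X|Y=0) = 1.9242
  p(Y=1) = 13/46, H(X|Y=1) = 1.8262
  p(Y=2) = 3/23, H(X|Y=2) = 1.9183
  p(Y=3) = 13/46, H(X|Y=3) = 1.8843
H(X|Y) = 0.3043×1.9242 + 0.2826×1.8262 + 0.1304×1.9183 + 0.2826×1.8843 = 1.8845 bits


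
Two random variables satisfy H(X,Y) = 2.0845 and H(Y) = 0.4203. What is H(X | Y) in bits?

Chain rule: H(X,Y) = H(X|Y) + H(Y)
H(X|Y) = H(X,Y) - H(Y) = 2.0845 - 0.4203 = 1.6642 bits


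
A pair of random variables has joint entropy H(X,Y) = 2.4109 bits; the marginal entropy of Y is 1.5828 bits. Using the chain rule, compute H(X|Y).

Chain rule: H(X,Y) = H(X|Y) + H(Y)
H(X|Y) = H(X,Y) - H(Y) = 2.4109 - 1.5828 = 0.8281 bits


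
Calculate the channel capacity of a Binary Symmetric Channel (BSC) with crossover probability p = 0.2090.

For BSC with error probability p:
C = 1 - H(p) where H(p) is binary entropy
H(0.2090) = -0.2090 × log₂(0.2090) - 0.7910 × log₂(0.7910)
H(p) = 0.7396
C = 1 - 0.7396 = 0.2604 bits/use


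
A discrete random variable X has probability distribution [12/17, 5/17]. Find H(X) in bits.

H(X) = -Σ p(x) log₂ p(x)
  -12/17 × log₂(12/17) = 0.3547
  -5/17 × log₂(5/17) = 0.5193
H(X) = 0.8740 bits


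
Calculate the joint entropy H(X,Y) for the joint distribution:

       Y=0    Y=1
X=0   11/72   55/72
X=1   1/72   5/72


H(X,Y) = -Σ p(x,y) log₂ p(x,y)
  p(0,0)=11/72: -0.1528 × log₂(0.1528) = 0.4141
  p(0,1)=55/72: -0.7639 × log₂(0.7639) = 0.2968
  p(1,0)=1/72: -0.0139 × log₂(0.0139) = 0.0857
  p(1,1)=5/72: -0.0694 × log₂(0.0694) = 0.2672
H(X,Y) = 1.0638 bits


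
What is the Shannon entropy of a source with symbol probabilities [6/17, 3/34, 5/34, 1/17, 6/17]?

H(X) = -Σ p(x) log₂ p(x)
  -6/17 × log₂(6/17) = 0.5303
  -3/34 × log₂(3/34) = 0.3090
  -5/34 × log₂(5/34) = 0.4067
  -1/17 × log₂(1/17) = 0.2404
  -6/17 × log₂(6/17) = 0.5303
H(X) = 2.0168 bits


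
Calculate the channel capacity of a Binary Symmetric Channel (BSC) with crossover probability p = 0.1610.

For BSC with error probability p:
C = 1 - H(p) where H(p) is binary entropy
H(0.1610) = -0.1610 × log₂(0.1610) - 0.8390 × log₂(0.8390)
H(p) = 0.6367
C = 1 - 0.6367 = 0.3633 bits/use


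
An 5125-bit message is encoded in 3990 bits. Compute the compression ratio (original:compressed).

Compression ratio = Original / Compressed
= 5125 / 3990 = 1.28:1


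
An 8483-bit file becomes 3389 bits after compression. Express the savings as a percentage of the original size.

Space savings = (1 - Compressed/Original) × 100%
= (1 - 3389/8483) × 100%
= 60.05%


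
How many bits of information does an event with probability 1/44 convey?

Information content I(x) = -log₂(p(x))
I = -log₂(1/44) = -log₂(0.0227)
I = 5.4594 bits


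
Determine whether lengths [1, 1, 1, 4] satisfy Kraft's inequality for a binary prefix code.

Kraft inequality: Σ 2^(-l_i) ≤ 1 for prefix-free code
Calculating: 2^(-1) + 2^(-1) + 2^(-1) + 2^(-4)
= 0.5 + 0.5 + 0.5 + 0.0625
= 1.5625
Since 1.5625 > 1, prefix-free code does not exist


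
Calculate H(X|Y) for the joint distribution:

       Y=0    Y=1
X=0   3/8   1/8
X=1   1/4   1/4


H(X|Y) = Σ_y p(y) H(X|Y=y)
  p(Y=0) = 5/8, H(X|Y=0) = 0.9710
  p(Y=1) = 3/8, H(X|Y=1) = 0.9183
H(X|Y) = 0.6250×0.9710 + 0.3750×0.9183 = 0.9512 bits


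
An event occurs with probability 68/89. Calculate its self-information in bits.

Information content I(x) = -log₂(p(x))
I = -log₂(68/89) = -log₂(0.7640)
I = 0.3883 bits


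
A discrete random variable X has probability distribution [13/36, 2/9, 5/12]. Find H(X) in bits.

H(X) = -Σ p(x) log₂ p(x)
  -13/36 × log₂(13/36) = 0.5306
  -2/9 × log₂(2/9) = 0.4822
  -5/12 × log₂(5/12) = 0.5263
H(X) = 1.5391 bits


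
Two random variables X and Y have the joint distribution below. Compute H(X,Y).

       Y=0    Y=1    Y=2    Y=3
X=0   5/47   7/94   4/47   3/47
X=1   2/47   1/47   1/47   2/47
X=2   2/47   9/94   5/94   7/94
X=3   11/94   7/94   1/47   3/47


H(X,Y) = -Σ p(x,y) log₂ p(x,y)
  p(0,0)=5/47: -0.1064 × log₂(0.1064) = 0.3439
  p(0,1)=7/94: -0.0745 × log₂(0.0745) = 0.2790
  p(0,2)=4/47: -0.0851 × log₂(0.0851) = 0.3025
  p(0,3)=3/47: -0.0638 × log₂(0.0638) = 0.2534
  p(1,0)=2/47: -0.0426 × log₂(0.0426) = 0.1938
  p(1,1)=1/47: -0.0213 × log₂(0.0213) = 0.1182
  p(1,2)=1/47: -0.0213 × log₂(0.0213) = 0.1182
  p(1,3)=2/47: -0.0426 × log₂(0.0426) = 0.1938
  p(2,0)=2/47: -0.0426 × log₂(0.0426) = 0.1938
  p(2,1)=9/94: -0.0957 × log₂(0.0957) = 0.3241
  p(2,2)=5/94: -0.0532 × log₂(0.0532) = 0.2251
  p(2,3)=7/94: -0.0745 × log₂(0.0745) = 0.2790
  p(3,0)=11/94: -0.1170 × log₂(0.1170) = 0.3622
  p(3,1)=7/94: -0.0745 × log₂(0.0745) = 0.2790
  p(3,2)=1/47: -0.0213 × log₂(0.0213) = 0.1182
  p(3,3)=3/47: -0.0638 × log₂(0.0638) = 0.2534
H(X,Y) = 3.8377 bits


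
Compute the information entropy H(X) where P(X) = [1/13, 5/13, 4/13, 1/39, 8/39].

H(X) = -Σ p(x) log₂ p(x)
  -1/13 × log₂(1/13) = 0.2846
  -5/13 × log₂(5/13) = 0.5302
  -4/13 × log₂(4/13) = 0.5232
  -1/39 × log₂(1/39) = 0.1355
  -8/39 × log₂(8/39) = 0.4688
H(X) = 1.9424 bits


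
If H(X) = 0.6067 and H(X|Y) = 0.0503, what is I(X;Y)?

I(X;Y) = H(X) - H(X|Y)
I(X;Y) = 0.6067 - 0.0503 = 0.5564 bits


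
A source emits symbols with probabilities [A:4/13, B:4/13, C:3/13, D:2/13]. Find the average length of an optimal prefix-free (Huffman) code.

Huffman tree construction:
Combine smallest probabilities repeatedly
Resulting codes:
  A: 10 (length 2)
  B: 11 (length 2)
  C: 01 (length 2)
  D: 00 (length 2)
Average length = Σ p(s) × length(s) = 2.0000 bits


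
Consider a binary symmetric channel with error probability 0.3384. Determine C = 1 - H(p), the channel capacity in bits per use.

For BSC with error probability p:
C = 1 - H(p) where H(p) is binary entropy
H(0.3384) = -0.3384 × log₂(0.3384) - 0.6616 × log₂(0.6616)
H(p) = 0.9233
C = 1 - 0.9233 = 0.0767 bits/use


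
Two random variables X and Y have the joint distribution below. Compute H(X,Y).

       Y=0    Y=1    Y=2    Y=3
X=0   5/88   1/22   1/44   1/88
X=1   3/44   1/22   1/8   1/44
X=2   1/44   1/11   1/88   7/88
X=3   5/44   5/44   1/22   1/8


H(X,Y) = -Σ p(x,y) log₂ p(x,y)
  p(0,0)=5/88: -0.0568 × log₂(0.0568) = 0.2351
  p(0,1)=1/22: -0.0455 × log₂(0.0455) = 0.2027
  p(0,2)=1/44: -0.0227 × log₂(0.0227) = 0.1241
  p(0,3)=1/88: -0.0114 × log₂(0.0114) = 0.0734
  p(1,0)=3/44: -0.0682 × log₂(0.0682) = 0.2642
  p(1,1)=1/22: -0.0455 × log₂(0.0455) = 0.2027
  p(1,2)=1/8: -0.1250 × log₂(0.1250) = 0.3750
  p(1,3)=1/44: -0.0227 × log₂(0.0227) = 0.1241
  p(2,0)=1/44: -0.0227 × log₂(0.0227) = 0.1241
  p(2,1)=1/11: -0.0909 × log₂(0.0909) = 0.3145
  p(2,2)=1/88: -0.0114 × log₂(0.0114) = 0.0734
  p(2,3)=7/88: -0.0795 × log₂(0.0795) = 0.2905
  p(3,0)=5/44: -0.1136 × log₂(0.1136) = 0.3565
  p(3,1)=5/44: -0.1136 × log₂(0.1136) = 0.3565
  p(3,2)=1/22: -0.0455 × log₂(0.0455) = 0.2027
  p(3,3)=1/8: -0.1250 × log₂(0.1250) = 0.3750
H(X,Y) = 3.6945 bits


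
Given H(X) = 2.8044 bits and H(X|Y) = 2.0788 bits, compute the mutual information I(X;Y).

I(X;Y) = H(X) - H(X|Y)
I(X;Y) = 2.8044 - 2.0788 = 0.7256 bits


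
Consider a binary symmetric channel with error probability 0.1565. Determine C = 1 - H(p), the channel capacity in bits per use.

For BSC with error probability p:
C = 1 - H(p) where H(p) is binary entropy
H(0.1565) = -0.1565 × log₂(0.1565) - 0.8435 × log₂(0.8435)
H(p) = 0.6259
C = 1 - 0.6259 = 0.3741 bits/use
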